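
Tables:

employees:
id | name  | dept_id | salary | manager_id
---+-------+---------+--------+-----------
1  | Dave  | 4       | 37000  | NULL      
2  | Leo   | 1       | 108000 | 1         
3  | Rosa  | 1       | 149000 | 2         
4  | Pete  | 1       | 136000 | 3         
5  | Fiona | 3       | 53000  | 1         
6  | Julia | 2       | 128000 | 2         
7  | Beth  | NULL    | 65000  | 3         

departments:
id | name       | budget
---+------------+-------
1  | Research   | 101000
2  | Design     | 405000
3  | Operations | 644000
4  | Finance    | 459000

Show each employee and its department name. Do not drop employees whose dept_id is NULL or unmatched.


LEFT JOIN keeps every row from employees (the left table); where dept_id has no match in departments, the department columns become NULL. Walk through each employee:
  - employee 1 (Dave): dept_id=4 -> matches Finance
  - employee 2 (Leo): dept_id=1 -> matches Research
  - employee 3 (Rosa): dept_id=1 -> matches Research
  - employee 4 (Pete): dept_id=1 -> matches Research
  - employee 5 (Fiona): dept_id=3 -> matches Operations
  - employee 6 (Julia): dept_id=2 -> matches Design
  - employee 7 (Beth): dept_id=NULL, no match -> kept with NULL
All 7 rows appear; 1 has NULL department.

SQL:
SELECT a.name, b.name AS department
FROM employees a
LEFT JOIN departments b ON a.dept_id = b.id

Result:
name  | department
------+-----------
Dave  | Finance   
Leo   | Research  
Rosa  | Research  
Pete  | Research  
Fiona | Operations
Julia | Design    
Beth  | NULL      


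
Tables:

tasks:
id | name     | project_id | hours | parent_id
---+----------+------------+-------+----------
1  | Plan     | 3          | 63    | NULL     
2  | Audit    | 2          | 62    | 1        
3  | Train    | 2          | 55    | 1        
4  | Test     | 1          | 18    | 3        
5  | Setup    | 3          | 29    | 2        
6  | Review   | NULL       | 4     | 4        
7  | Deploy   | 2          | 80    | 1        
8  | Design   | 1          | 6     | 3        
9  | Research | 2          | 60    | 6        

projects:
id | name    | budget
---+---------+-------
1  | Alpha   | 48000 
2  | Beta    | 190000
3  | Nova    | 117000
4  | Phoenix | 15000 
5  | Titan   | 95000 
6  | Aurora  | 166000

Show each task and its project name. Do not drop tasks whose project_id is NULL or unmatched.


LEFT JOIN keeps every row from tasks (the left table); where project_id has no match in projects, the project columns become NULL. Walk through each task:
  - task 1 (Plan): project_id=3 -> matches Nova
  - task 2 (Audit): project_id=2 -> matches Beta
  - task 3 (Train): project_id=2 -> matches Beta
  - task 4 (Test): project_id=1 -> matches Alpha
  - task 5 (Setup): project_id=3 -> matches Nova
  - task 6 (Review): project_id=NULL, no match -> kept with NULL
  - task 7 (Deploy): project_id=2 -> matches Beta
  - task 8 (Design): project_id=1 -> matches Alpha
  - task 9 (Research): project_id=2 -> matches Beta
All 9 rows appear; 1 has NULL project.

SQL:
SELECT a.name, b.name AS project
FROM tasks a
LEFT JOIN projects b ON a.project_id = b.id

Result:
name     | project
---------+--------
Plan     | Nova   
Audit    | Beta   
Train    | Beta   
Test     | Alpha  
Setup    | Nova   
Review   | NULL   
Deploy   | Beta   
Design   | Alpha  
Research | Beta   


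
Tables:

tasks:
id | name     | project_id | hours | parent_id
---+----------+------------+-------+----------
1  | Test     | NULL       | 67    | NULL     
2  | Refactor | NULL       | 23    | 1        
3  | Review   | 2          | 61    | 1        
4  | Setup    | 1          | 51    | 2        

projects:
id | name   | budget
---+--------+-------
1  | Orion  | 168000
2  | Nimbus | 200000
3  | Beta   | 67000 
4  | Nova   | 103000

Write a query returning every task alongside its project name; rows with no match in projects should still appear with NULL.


LEFT JOIN keeps every row from tasks (the left table); where project_id has no match in projects, the project columns become NULL. Walk through each task:
  - task 1 (Test): project_id=NULL, no match -> kept with NULL
  - task 2 (Refactor): project_id=NULL, no match -> kept with NULL
  - task 3 (Review): project_id=2 -> matches Nimbus
  - task 4 (Setup): project_id=1 -> matches Orion
All 4 rows appear; 2 have NULL project.

SQL:
SELECT a.name, b.name AS project
FROM tasks a
LEFT JOIN projects b ON a.project_id = b.id

Result:
name     | project
---------+--------
Test     | NULL   
Refactor | NULL   
Review   | Nimbus 
Setup    | Orion  


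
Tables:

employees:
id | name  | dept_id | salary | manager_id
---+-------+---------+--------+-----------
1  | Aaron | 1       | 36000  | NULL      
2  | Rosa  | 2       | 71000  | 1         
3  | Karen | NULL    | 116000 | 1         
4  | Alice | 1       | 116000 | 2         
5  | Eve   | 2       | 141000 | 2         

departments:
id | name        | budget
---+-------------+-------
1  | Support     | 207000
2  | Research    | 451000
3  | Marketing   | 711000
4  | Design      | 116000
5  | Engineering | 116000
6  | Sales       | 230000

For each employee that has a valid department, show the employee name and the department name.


INNER JOIN keeps only employees rows whose dept_id matches an id in departments. Walk through each employee:
  - employee 1 (Aaron): dept_id=1 -> matches Support
  - employee 2 (Rosa): dept_id=2 -> matches Research
  - employee 3 (Karen): dept_id=NULL, no match -> dropped
  - employee 4 (Alice): dept_id=1 -> matches Support
  - employee 5 (Eve): dept_id=2 -> matches Research
So 1 of 5 rows is dropped.

SQL:
SELECT a.name, b.name AS department
FROM employees a
INNER JOIN departments b ON a.dept_id = b.id

Result:
name  | department
------+-----------
Aaron | Support   
Rosa  | Research  
Alice | Support   
Eve   | Research  


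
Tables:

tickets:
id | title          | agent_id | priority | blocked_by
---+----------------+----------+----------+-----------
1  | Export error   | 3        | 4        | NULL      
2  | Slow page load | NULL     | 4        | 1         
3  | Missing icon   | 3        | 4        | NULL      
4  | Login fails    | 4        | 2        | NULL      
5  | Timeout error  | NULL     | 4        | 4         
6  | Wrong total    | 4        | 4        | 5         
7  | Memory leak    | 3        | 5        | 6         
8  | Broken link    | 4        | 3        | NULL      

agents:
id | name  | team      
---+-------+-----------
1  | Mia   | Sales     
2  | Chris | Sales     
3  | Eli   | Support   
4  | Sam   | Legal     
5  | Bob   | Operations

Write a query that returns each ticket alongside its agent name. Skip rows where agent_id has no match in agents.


INNER JOIN keeps only tickets rows whose agent_id matches an id in agents. Walk through each ticket:
  - ticket 1 (Export error): agent_id=3 -> matches Eli
  - ticket 2 (Slow page load): agent_id=NULL, no match -> dropped
  - ticket 3 (Missing icon): agent_id=3 -> matches Eli
  - ticket 4 (Login fails): agent_id=4 -> matches Sam
  - ticket 5 (Timeout error): agent_id=NULL, no match -> dropped
  - ticket 6 (Wrong total): agent_id=4 -> matches Sam
  - ticket 7 (Memory leak): agent_id=3 -> matches Eli
  - ticket 8 (Broken link): agent_id=4 -> matches Sam
So 2 of 8 rows are dropped.

SQL:
SELECT a.title, b.name AS agent
FROM tickets a
INNER JOIN agents b ON a.agent_id = b.id

Result:
title        | agent
-------------+------
Export error | Eli  
Missing icon | Eli  
Login fails  | Sam  
Wrong total  | Sam  
Memory leak  | Eli  
Broken link  | Sam  


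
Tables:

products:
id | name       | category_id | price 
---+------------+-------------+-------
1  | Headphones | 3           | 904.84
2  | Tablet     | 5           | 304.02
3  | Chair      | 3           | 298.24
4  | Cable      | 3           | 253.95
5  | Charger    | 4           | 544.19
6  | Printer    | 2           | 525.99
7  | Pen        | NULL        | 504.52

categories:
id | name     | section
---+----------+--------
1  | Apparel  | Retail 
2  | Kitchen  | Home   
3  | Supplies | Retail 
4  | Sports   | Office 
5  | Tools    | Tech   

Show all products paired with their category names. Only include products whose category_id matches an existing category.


INNER JOIN keeps only products rows whose category_id matches an id in categories. Walk through each product:
  - product 1 (Headphones): category_id=3 -> matches Supplies
  - product 2 (Tablet): category_id=5 -> matches Tools
  - product 3 (Chair): category_id=3 -> matches Supplies
  - product 4 (Cable): category_id=3 -> matches Supplies
  - product 5 (Charger): category_id=4 -> matches Sports
  - product 6 (Printer): category_id=2 -> matches Kitchen
  - product 7 (Pen): category_id=NULL, no match -> dropped
So 1 of 7 rows is dropped.

SQL:
SELECT a.name, b.name AS category
FROM products a
INNER JOIN categories b ON a.category_id = b.id

Result:
name       | category
-----------+---------
Headphones | Supplies
Tablet     | Tools   
Chair      | Supplies
Cable      | Supplies
Charger    | Sports  
Printer    | Kitchen 


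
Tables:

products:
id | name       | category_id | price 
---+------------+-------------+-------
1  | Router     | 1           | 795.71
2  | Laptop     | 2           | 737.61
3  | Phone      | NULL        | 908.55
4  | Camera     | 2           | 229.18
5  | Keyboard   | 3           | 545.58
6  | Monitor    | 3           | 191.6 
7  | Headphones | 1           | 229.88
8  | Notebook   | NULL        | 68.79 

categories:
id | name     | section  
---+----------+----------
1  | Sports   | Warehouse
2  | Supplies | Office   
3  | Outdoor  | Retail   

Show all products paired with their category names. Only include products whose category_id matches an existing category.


INNER JOIN keeps only products rows whose category_id matches an id in categories. Walk through each product:
  - product 1 (Router): category_id=1 -> matches Sports
  - product 2 (Laptop): category_id=2 -> matches Supplies
  - product 3 (Phone): category_id=NULL, no match -> dropped
  - product 4 (Camera): category_id=2 -> matches Supplies
  - product 5 (Keyboard): category_id=3 -> matches Outdoor
  - product 6 (Monitor): category_id=3 -> matches Outdoor
  - product 7 (Headphones): category_id=1 -> matches Sports
  - product 8 (Notebook): category_id=NULL, no match -> dropped
So 2 of 8 rows are dropped.

SQL:
SELECT a.name, b.name AS category
FROM products a
INNER JOIN categories b ON a.category_id = b.id

Result:
name       | category
-----------+---------
Router     | Sports  
Laptop     | Supplies
Camera     | Supplies
Keyboard   | Outdoor 
Monitor    | Outdoor 
Headphones | Sports  


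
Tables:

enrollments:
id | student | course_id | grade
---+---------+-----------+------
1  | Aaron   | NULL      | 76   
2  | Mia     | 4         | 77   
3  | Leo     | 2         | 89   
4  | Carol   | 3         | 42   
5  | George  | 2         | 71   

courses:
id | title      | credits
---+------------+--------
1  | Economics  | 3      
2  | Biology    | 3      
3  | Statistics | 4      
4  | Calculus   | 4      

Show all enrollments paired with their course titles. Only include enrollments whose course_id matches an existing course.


INNER JOIN keeps only enrollments rows whose course_id matches an id in courses. Walk through each enrollment:
  - enrollment 1 (Aaron): course_id=NULL, no match -> dropped
  - enrollment 2 (Mia): course_id=4 -> matches Calculus
  - enrollment 3 (Leo): course_id=2 -> matches Biology
  - enrollment 4 (Carol): course_id=3 -> matches Statistics
  - enrollment 5 (George): course_id=2 -> matches Biology
So 1 of 5 rows is dropped.

SQL:
SELECT a.student, b.title AS course
FROM enrollments a
INNER JOIN courses b ON a.course_id = b.id

Result:
student | course    
--------+-----------
Mia     | Calculus  
Leo     | Biology   
Carol   | Statistics
George  | Biology   


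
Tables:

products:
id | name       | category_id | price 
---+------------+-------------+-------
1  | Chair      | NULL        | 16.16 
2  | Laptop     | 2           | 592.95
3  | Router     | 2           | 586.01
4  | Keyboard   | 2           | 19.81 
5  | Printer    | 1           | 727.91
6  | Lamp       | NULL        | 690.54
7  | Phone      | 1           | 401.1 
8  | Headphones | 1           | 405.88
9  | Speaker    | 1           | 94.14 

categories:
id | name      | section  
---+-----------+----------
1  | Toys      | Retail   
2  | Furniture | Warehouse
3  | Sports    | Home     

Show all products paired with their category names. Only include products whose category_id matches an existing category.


INNER JOIN keeps only products rows whose category_id matches an id in categories. Walk through each product:
  - product 1 (Chair): category_id=NULL, no match -> dropped
  - product 2 (Laptop): category_id=2 -> matches Furniture
  - product 3 (Router): category_id=2 -> matches Furniture
  - product 4 (Keyboard): category_id=2 -> matches Furniture
  - product 5 (Printer): category_id=1 -> matches Toys
  - product 6 (Lamp): category_id=NULL, no match -> dropped
  - product 7 (Phone): category_id=1 -> matches Toys
  - product 8 (Headphones): category_id=1 -> matches Toys
  - product 9 (Speaker): category_id=1 -> matches Toys
So 2 of 9 rows are dropped.

SQL:
SELECT a.name, b.name AS category
FROM products a
INNER JOIN categories b ON a.category_id = b.id

Result:
name       | category 
-----------+----------
Laptop     | Furniture
Router     | Furniture
Keyboard   | Furniture
Printer    | Toys     
Phone      | Toys     
Headphones | Toys     
Speaker    | Toys     


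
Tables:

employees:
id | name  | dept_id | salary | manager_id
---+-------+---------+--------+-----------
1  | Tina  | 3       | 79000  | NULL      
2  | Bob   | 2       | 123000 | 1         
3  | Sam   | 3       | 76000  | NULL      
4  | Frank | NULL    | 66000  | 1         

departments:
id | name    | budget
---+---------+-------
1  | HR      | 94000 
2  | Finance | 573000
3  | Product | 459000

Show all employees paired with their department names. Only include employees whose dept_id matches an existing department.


INNER JOIN keeps only employees rows whose dept_id matches an id in departments. Walk through each employee:
  - employee 1 (Tina): dept_id=3 -> matches Product
  - employee 2 (Bob): dept_id=2 -> matches Finance
  - employee 3 (Sam): dept_id=3 -> matches Product
  - employee 4 (Frank): dept_id=NULL, no match -> dropped
So 1 of 4 rows is dropped.

SQL:
SELECT a.name, b.name AS department
FROM employees a
INNER JOIN departments b ON a.dept_id = b.id

Result:
name | department
-----+-----------
Tina | Product   
Bob  | Finance   
Sam  | Product   


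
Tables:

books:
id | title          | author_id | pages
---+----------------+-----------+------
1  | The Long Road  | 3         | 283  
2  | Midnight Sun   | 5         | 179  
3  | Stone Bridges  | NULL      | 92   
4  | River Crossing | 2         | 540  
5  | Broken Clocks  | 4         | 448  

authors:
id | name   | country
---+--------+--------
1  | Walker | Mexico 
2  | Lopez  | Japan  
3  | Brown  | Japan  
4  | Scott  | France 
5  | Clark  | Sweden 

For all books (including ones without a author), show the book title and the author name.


LEFT JOIN keeps every row from books (the left table); where author_id has no match in authors, the author columns become NULL. Walk through each book:
  - book 1 (The Long Road): author_id=3 -> matches Brown
  - book 2 (Midnight Sun): author_id=5 -> matches Clark
  - book 3 (Stone Bridges): author_id=NULL, no match -> kept with NULL
  - book 4 (River Crossing): author_id=2 -> matches Lopez
  - book 5 (Broken Clocks): author_id=4 -> matches Scott
All 5 rows appear; 1 has NULL author.

SQL:
SELECT a.title, b.name AS author
FROM books a
LEFT JOIN authors b ON a.author_id = b.id

Result:
title          | author
---------------+-------
The Long Road  | Brown 
Midnight Sun   | Clark 
Stone Bridges  | NULL  
River Crossing | Lopez 
Broken Clocks  | Scott 


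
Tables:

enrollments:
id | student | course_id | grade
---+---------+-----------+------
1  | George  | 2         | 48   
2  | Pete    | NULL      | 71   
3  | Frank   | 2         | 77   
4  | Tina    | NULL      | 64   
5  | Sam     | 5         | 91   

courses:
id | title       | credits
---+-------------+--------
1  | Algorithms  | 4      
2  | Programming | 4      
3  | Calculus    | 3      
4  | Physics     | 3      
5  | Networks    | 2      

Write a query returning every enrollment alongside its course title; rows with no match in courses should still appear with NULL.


LEFT JOIN keeps every row from enrollments (the left table); where course_id has no match in courses, the course columns become NULL. Walk through each enrollment:
  - enrollment 1 (George): course_id=2 -> matches Programming
  - enrollment 2 (Pete): course_id=NULL, no match -> kept with NULL
  - enrollment 3 (Frank): course_id=2 -> matches Programming
  - enrollment 4 (Tina): course_id=NULL, no match -> kept with NULL
  - enrollment 5 (Sam): course_id=5 -> matches Networks
All 5 rows appear; 2 have NULL course.

SQL:
SELECT a.student, b.title AS course
FROM enrollments a
LEFT JOIN courses b ON a.course_id = b.id

Result:
student | course     
--------+------------
George  | Programming
Pete    | NULL       
Frank   | Programming
Tina    | NULL       
Sam     | Networks   


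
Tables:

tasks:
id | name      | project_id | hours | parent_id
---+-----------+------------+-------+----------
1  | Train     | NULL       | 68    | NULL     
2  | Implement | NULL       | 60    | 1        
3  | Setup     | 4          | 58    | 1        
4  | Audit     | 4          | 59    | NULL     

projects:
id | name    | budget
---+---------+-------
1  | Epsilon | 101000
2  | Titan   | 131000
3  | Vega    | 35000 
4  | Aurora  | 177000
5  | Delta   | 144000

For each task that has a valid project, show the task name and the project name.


INNER JOIN keeps only tasks rows whose project_id matches an id in projects. Walk through each task:
  - task 1 (Train): project_id=NULL, no match -> dropped
  - task 2 (Implement): project_id=NULL, no match -> dropped
  - task 3 (Setup): project_id=4 -> matches Aurora
  - task 4 (Audit): project_id=4 -> matches Aurora
So 2 of 4 rows are dropped.

SQL:
SELECT a.name, b.name AS project
FROM tasks a
INNER JOIN projects b ON a.project_id = b.id

Result:
name  | project
------+--------
Setup | Aurora 
Audit | Aurora 


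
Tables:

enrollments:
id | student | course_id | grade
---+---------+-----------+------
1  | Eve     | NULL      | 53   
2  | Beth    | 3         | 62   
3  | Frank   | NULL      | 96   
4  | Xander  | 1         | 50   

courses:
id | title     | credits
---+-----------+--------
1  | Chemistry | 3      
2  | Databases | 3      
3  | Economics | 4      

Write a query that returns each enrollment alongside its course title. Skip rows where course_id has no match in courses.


INNER JOIN keeps only enrollments rows whose course_id matches an id in courses. Walk through each enrollment:
  - enrollment 1 (Eve): course_id=NULL, no match -> dropped
  - enrollment 2 (Beth): course_id=3 -> matches Economics
  - enrollment 3 (Frank): course_id=NULL, no match -> dropped
  - enrollment 4 (Xander): course_id=1 -> matches Chemistry
So 2 of 4 rows are dropped.

SQL:
SELECT a.student, b.title AS course
FROM enrollments a
INNER JOIN courses b ON a.course_id = b.id

Result:
student | course   
--------+----------
Beth    | Economics
Xander  | Chemistry


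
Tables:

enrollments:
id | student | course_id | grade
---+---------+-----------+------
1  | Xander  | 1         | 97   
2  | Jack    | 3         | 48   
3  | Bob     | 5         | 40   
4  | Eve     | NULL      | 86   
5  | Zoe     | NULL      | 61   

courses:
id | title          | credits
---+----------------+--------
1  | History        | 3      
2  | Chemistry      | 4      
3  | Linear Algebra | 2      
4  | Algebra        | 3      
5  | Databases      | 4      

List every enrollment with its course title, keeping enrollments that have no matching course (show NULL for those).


LEFT JOIN keeps every row from enrollments (the left table); where course_id has no match in courses, the course columns become NULL. Walk through each enrollment:
  - enrollment 1 (Xander): course_id=1 -> matches History
  - enrollment 2 (Jack): course_id=3 -> matches Linear Algebra
  - enrollment 3 (Bob): course_id=5 -> matches Databases
  - enrollment 4 (Eve): course_id=NULL, no match -> kept with NULL
  - enrollment 5 (Zoe): course_id=NULL, no match -> kept with NULL
All 5 rows appear; 2 have NULL course.

SQL:
SELECT a.student, b.title AS course
FROM enrollments a
LEFT JOIN courses b ON a.course_id = b.id

Result:
student | course        
--------+---------------
Xander  | History       
Jack    | Linear Algebra
Bob     | Databases     
Eve     | NULL          
Zoe     | NULL          


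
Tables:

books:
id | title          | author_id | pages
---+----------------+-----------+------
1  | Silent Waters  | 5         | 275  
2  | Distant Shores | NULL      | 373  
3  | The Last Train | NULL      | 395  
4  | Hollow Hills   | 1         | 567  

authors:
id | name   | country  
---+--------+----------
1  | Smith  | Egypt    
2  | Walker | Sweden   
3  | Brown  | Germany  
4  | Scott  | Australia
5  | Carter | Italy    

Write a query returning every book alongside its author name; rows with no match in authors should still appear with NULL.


LEFT JOIN keeps every row from books (the left table); where author_id has no match in authors, the author columns become NULL. Walk through each book:
  - book 1 (Silent Waters): author_id=5 -> matches Carter
  - book 2 (Distant Shores): author_id=NULL, no match -> kept with NULL
  - book 3 (The Last Train): author_id=NULL, no match -> kept with NULL
  - book 4 (Hollow Hills): author_id=1 -> matches Smith
All 4 rows appear; 2 have NULL author.

SQL:
SELECT a.title, b.name AS author
FROM books a
LEFT JOIN authors b ON a.author_id = b.id

Result:
title          | author
---------------+-------
Silent Waters  | Carter
Distant Shores | NULL  
The Last Train | NULL  
Hollow Hills   | Smith 


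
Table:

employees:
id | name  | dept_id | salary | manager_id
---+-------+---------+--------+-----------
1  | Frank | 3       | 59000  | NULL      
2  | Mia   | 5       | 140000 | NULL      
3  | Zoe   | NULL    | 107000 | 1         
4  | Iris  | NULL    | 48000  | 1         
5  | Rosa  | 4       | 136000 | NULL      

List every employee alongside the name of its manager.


This is a self-join: employees is joined to a second copy of itself, matching each row's manager_id to another row's id. Use LEFT JOIN so rows with manager_id=NULL are kept.
  - employee 1 (Frank): manager_id=NULL -> NULL
  - employee 2 (Mia): manager_id=NULL -> NULL
  - employee 3 (Zoe): manager_id=1 -> Frank
  - employee 4 (Iris): manager_id=1 -> Frank
  - employee 5 (Rosa): manager_id=NULL -> NULL

SQL:
SELECT a.name AS item, b.name AS manager
FROM employees a
LEFT JOIN employees b ON a.manager_id = b.id

Result:
item  | manager
------+--------
Frank | NULL   
Mia   | NULL   
Zoe   | Frank  
Iris  | Frank  
Rosa  | NULL   


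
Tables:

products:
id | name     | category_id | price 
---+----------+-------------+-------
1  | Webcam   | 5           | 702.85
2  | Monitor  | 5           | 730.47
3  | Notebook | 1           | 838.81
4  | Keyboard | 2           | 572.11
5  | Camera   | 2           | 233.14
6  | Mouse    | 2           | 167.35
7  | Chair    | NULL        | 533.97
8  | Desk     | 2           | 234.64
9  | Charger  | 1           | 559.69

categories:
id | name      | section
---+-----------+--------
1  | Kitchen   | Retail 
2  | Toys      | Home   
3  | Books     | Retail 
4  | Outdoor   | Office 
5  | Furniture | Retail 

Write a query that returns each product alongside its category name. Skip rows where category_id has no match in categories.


INNER JOIN keeps only products rows whose category_id matches an id in categories. Walk through each product:
  - product 1 (Webcam): category_id=5 -> matches Furniture
  - product 2 (Monitor): category_id=5 -> matches Furniture
  - product 3 (Notebook): category_id=1 -> matches Kitchen
  - product 4 (Keyboard): category_id=2 -> matches Toys
  - product 5 (Camera): category_id=2 -> matches Toys
  - product 6 (Mouse): category_id=2 -> matches Toys
  - product 7 (Chair): category_id=NULL, no match -> dropped
  - product 8 (Desk): category_id=2 -> matches Toys
  - product 9 (Charger): category_id=1 -> matches Kitchen
So 1 of 9 rows is dropped.

SQL:
SELECT a.name, b.name AS category
FROM products a
INNER JOIN categories b ON a.category_id = b.id

Result:
name     | category 
---------+----------
Webcam   | Furniture
Monitor  | Furniture
Notebook | Kitchen  
Keyboard | Toys     
Camera   | Toys     
Mouse    | Toys     
Desk     | Toys     
Charger  | Kitchen  


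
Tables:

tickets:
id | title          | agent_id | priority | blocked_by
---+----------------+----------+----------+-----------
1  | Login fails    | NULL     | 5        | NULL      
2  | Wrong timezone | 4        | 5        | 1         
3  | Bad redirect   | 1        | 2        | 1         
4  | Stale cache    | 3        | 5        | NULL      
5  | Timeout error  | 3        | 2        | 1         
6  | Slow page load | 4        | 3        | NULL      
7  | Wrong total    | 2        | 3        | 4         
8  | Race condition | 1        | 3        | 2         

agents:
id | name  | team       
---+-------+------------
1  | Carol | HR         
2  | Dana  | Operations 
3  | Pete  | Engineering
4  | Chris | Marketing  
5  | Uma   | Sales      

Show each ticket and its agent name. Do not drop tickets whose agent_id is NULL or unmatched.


LEFT JOIN keeps every row from tickets (the left table); where agent_id has no match in agents, the agent columns become NULL. Walk through each ticket:
  - ticket 1 (Login fails): agent_id=NULL, no match -> kept with NULL
  - ticket 2 (Wrong timezone): agent_id=4 -> matches Chris
  - ticket 3 (Bad redirect): agent_id=1 -> matches Carol
  - ticket 4 (Stale cache): agent_id=3 -> matches Pete
  - ticket 5 (Timeout error): agent_id=3 -> matches Pete
  - ticket 6 (Slow page load): agent_id=4 -> matches Chris
  - ticket 7 (Wrong total): agent_id=2 -> matches Dana
  - ticket 8 (Race condition): agent_id=1 -> matches Carol
All 8 rows appear; 1 has NULL agent.

SQL:
SELECT a.title, b.name AS agent
FROM tickets a
LEFT JOIN agents b ON a.agent_id = b.id

Result:
title          | agent
---------------+------
Login fails    | NULL 
Wrong timezone | Chris
Bad redirect   | Carol
Stale cache    | Pete 
Timeout error  | Pete 
Slow page load | Chris
Wrong total    | Dana 
Race condition | Carol


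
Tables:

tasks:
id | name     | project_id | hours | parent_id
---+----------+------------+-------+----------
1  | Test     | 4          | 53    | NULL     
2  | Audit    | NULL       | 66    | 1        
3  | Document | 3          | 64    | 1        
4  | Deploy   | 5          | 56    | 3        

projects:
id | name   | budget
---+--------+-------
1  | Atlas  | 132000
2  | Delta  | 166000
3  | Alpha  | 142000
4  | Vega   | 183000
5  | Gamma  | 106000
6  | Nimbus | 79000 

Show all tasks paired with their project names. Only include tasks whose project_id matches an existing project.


INNER JOIN keeps only tasks rows whose project_id matches an id in projects. Walk through each task:
  - task 1 (Test): project_id=4 -> matches Vega
  - task 2 (Audit): project_id=NULL, no match -> dropped
  - task 3 (Document): project_id=3 -> matches Alpha
  - task 4 (Deploy): project_id=5 -> matches Gamma
So 1 of 4 rows is dropped.

SQL:
SELECT a.name, b.name AS project
FROM tasks a
INNER JOIN projects b ON a.project_id = b.id

Result:
name     | project
---------+--------
Test     | Vega   
Document | Alpha  
Deploy   | Gamma  


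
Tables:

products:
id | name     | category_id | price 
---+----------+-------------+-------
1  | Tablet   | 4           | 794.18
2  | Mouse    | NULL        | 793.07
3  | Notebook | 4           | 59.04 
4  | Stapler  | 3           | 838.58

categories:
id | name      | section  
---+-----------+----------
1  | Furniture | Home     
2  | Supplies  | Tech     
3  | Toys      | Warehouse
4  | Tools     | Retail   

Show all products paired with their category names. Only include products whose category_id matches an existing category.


INNER JOIN keeps only products rows whose category_id matches an id in categories. Walk through each product:
  - product 1 (Tablet): category_id=4 -> matches Tools
  - product 2 (Mouse): category_id=NULL, no match -> dropped
  - product 3 (Notebook): category_id=4 -> matches Tools
  - product 4 (Stapler): category_id=3 -> matches Toys
So 1 of 4 rows is dropped.

SQL:
SELECT a.name, b.name AS category
FROM products a
INNER JOIN categories b ON a.category_id = b.id

Result:
name     | category
---------+---------
Tablet   | Tools   
Notebook | Tools   
Stapler  | Toys    


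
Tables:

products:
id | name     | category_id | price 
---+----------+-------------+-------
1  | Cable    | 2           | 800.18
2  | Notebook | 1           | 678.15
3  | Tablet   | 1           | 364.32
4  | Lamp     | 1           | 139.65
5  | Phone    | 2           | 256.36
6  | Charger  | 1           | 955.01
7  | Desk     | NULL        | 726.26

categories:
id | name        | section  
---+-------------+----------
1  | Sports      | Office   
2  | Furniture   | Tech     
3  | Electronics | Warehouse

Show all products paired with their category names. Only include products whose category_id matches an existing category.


INNER JOIN keeps only products rows whose category_id matches an id in categories. Walk through each product:
  - product 1 (Cable): category_id=2 -> matches Furniture
  - product 2 (Notebook): category_id=1 -> matches Sports
  - product 3 (Tablet): category_id=1 -> matches Sports
  - product 4 (Lamp): category_id=1 -> matches Sports
  - product 5 (Phone): category_id=2 -> matches Furniture
  - product 6 (Charger): category_id=1 -> matches Sports
  - product 7 (Desk): category_id=NULL, no match -> dropped
So 1 of 7 rows is dropped.

SQL:
SELECT a.name, b.name AS category
FROM products a
INNER JOIN categories b ON a.category_id = b.id

Result:
name     | category 
---------+----------
Cable    | Furniture
Notebook | Sports   
Tablet   | Sports   
Lamp     | Sports   
Phone    | Furniture
Charger  | Sports   


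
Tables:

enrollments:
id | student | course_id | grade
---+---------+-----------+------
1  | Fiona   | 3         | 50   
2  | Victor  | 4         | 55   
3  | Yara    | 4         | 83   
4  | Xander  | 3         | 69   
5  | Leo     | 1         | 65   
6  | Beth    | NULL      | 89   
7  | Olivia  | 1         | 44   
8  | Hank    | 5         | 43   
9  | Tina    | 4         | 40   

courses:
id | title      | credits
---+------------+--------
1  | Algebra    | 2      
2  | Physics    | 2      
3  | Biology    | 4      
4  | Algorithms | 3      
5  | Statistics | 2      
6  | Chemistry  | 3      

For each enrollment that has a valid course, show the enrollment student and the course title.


INNER JOIN keeps only enrollments rows whose course_id matches an id in courses. Walk through each enrollment:
  - enrollment 1 (Fiona): course_id=3 -> matches Biology
  - enrollment 2 (Victor): course_id=4 -> matches Algorithms
  - enrollment 3 (Yara): course_id=4 -> matches Algorithms
  - enrollment 4 (Xander): course_id=3 -> matches Biology
  - enrollment 5 (Leo): course_id=1 -> matches Algebra
  - enrollment 6 (Beth): course_id=NULL, no match -> dropped
  - enrollment 7 (Olivia): course_id=1 -> matches Algebra
  - enrollment 8 (Hank): course_id=5 -> matches Statistics
  - enrollment 9 (Tina): course_id=4 -> matches Algorithms
So 1 of 9 rows is dropped.

SQL:
SELECT a.student, b.title AS course
FROM enrollments a
INNER JOIN courses b ON a.course_id = b.id

Result:
student | course    
--------+-----------
Fiona   | Biology   
Victor  | Algorithms
Yara    | Algorithms
Xander  | Biology   
Leo     | Algebra   
Olivia  | Algebra   
Hank    | Statistics
Tina    | Algorithms


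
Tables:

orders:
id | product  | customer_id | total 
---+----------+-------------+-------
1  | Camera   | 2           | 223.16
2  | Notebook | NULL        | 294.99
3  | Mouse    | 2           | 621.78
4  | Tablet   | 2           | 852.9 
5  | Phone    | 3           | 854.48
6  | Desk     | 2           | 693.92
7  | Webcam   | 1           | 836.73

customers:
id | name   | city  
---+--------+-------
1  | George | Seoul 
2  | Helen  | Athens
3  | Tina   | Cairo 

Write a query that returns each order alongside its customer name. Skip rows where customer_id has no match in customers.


INNER JOIN keeps only orders rows whose customer_id matches an id in customers. Walk through each order:
  - order 1 (Camera): customer_id=2 -> matches Helen
  - order 2 (Notebook): customer_id=NULL, no match -> dropped
  - order 3 (Mouse): customer_id=2 -> matches Helen
  - order 4 (Tablet): customer_id=2 -> matches Helen
  - order 5 (Phone): customer_id=3 -> matches Tina
  - order 6 (Desk): customer_id=2 -> matches Helen
  - order 7 (Webcam): customer_id=1 -> matches George
So 1 of 7 rows is dropped.

SQL:
SELECT a.product, b.name AS customer
FROM orders a
INNER JOIN customers b ON a.customer_id = b.id

Result:
product | customer
--------+---------
Camera  | Helen   
Mouse   | Helen   
Tablet  | Helen   
Phone   | Tina    
Desk    | Helen   
Webcam  | George  


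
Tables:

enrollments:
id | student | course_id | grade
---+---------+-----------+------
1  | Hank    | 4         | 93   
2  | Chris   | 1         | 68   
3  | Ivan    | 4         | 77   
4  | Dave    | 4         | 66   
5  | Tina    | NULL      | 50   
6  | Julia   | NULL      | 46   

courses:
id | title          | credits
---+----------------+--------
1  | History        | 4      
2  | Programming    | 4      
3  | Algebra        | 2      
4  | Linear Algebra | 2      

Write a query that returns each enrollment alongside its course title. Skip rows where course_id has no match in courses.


INNER JOIN keeps only enrollments rows whose course_id matches an id in courses. Walk through each enrollment:
  - enrollment 1 (Hank): course_id=4 -> matches Linear Algebra
  - enrollment 2 (Chris): course_id=1 -> matches History
  - enrollment 3 (Ivan): course_id=4 -> matches Linear Algebra
  - enrollment 4 (Dave): course_id=4 -> matches Linear Algebra
  - enrollment 5 (Tina): course_id=NULL, no match -> dropped
  - enrollment 6 (Julia): course_id=NULL, no match -> dropped
So 2 of 6 rows are dropped.

SQL:
SELECT a.student, b.title AS course
FROM enrollments a
INNER JOIN courses b ON a.course_id = b.id

Result:
student | course        
--------+---------------
Hank    | Linear Algebra
Chris   | History       
Ivan    | Linear Algebra
Dave    | Linear Algebra


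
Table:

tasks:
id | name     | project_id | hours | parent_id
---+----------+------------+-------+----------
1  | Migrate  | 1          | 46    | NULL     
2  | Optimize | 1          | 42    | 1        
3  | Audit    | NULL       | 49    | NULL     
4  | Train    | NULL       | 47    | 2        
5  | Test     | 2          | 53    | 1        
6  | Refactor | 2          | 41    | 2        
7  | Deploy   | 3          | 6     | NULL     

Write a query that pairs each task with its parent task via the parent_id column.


This is a self-join: tasks is joined to a second copy of itself, matching each row's parent_id to another row's id. Use LEFT JOIN so rows with parent_id=NULL are kept.
  - task 1 (Migrate): parent_id=NULL -> NULL
  - task 2 (Optimize): parent_id=1 -> Migrate
  - task 3 (Audit): parent_id=NULL -> NULL
  - task 4 (Train): parent_id=2 -> Optimize
  - task 5 (Test): parent_id=1 -> Migrate
  - task 6 (Refactor): parent_id=2 -> Optimize
  - task 7 (Deploy): parent_id=NULL -> NULL

SQL:
SELECT a.name AS item, b.name AS parent
FROM tasks a
LEFT JOIN tasks b ON a.parent_id = b.id

Result:
item     | parent  
---------+---------
Migrate  | NULL    
Optimize | Migrate 
Audit    | NULL    
Train    | Optimize
Test     | Migrate 
Refactor | Optimize
Deploy   | NULL    


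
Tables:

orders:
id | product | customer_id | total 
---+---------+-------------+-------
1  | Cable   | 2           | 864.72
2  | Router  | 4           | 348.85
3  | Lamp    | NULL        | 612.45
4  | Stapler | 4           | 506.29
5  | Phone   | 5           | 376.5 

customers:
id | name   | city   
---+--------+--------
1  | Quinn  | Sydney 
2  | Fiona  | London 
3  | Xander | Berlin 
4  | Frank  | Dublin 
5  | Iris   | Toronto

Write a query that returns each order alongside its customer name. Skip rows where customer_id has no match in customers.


INNER JOIN keeps only orders rows whose customer_id matches an id in customers. Walk through each order:
  - order 1 (Cable): customer_id=2 -> matches Fiona
  - order 2 (Router): customer_id=4 -> matches Frank
  - order 3 (Lamp): customer_id=NULL, no match -> dropped
  - order 4 (Stapler): customer_id=4 -> matches Frank
  - order 5 (Phone): customer_id=5 -> matches Iris
So 1 of 5 rows is dropped.

SQL:
SELECT a.product, b.name AS customer
FROM orders a
INNER JOIN customers b ON a.customer_id = b.id

Result:
product | customer
--------+---------
Cable   | Fiona   
Router  | Frank   
Stapler | Frank   
Phone   | Iris    


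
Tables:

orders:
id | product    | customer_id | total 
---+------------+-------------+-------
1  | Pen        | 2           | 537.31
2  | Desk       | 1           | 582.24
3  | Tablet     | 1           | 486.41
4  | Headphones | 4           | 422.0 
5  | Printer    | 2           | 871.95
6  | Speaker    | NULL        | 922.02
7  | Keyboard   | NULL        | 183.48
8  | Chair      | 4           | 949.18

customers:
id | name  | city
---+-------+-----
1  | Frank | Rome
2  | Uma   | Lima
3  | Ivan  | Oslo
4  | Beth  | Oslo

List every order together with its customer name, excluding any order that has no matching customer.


INNER JOIN keeps only orders rows whose customer_id matches an id in customers. Walk through each order:
  - order 1 (Pen): customer_id=2 -> matches Uma
  - order 2 (Desk): customer_id=1 -> matches Frank
  - order 3 (Tablet): customer_id=1 -> matches Frank
  - order 4 (Headphones): customer_id=4 -> matches Beth
  - order 5 (Printer): customer_id=2 -> matches Uma
  - order 6 (Speaker): customer_id=NULL, no match -> dropped
  - order 7 (Keyboard): customer_id=NULL, no match -> dropped
  - order 8 (Chair): customer_id=4 -> matches Beth
So 2 of 8 rows are dropped.

SQL:
SELECT a.product, b.name AS customer
FROM orders a
INNER JOIN customers b ON a.customer_id = b.id

Result:
product    | customer
-----------+---------
Pen        | Uma     
Desk       | Frank   
Tablet     | Frank   
Headphones | Beth    
Printer    | Uma     
Chair      | Beth    


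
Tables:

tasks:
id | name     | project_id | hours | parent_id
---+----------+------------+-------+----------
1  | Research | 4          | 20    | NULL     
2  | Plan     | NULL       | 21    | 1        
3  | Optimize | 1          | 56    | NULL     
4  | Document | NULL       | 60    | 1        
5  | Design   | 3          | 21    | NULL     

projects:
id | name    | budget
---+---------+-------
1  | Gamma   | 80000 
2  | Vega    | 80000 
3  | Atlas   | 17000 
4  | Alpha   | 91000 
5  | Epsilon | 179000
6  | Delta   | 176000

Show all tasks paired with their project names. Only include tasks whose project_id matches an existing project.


INNER JOIN keeps only tasks rows whose project_id matches an id in projects. Walk through each task:
  - task 1 (Research): project_id=4 -> matches Alpha
  - task 2 (Plan): project_id=NULL, no match -> dropped
  - task 3 (Optimize): project_id=1 -> matches Gamma
  - task 4 (Document): project_id=NULL, no match -> dropped
  - task 5 (Design): project_id=3 -> matches Atlas
So 2 of 5 rows are dropped.

SQL:
SELECT a.name, b.name AS project
FROM tasks a
INNER JOIN projects b ON a.project_id = b.id

Result:
name     | project
---------+--------
Research | Alpha  
Optimize | Gamma  
Design   | Atlas  


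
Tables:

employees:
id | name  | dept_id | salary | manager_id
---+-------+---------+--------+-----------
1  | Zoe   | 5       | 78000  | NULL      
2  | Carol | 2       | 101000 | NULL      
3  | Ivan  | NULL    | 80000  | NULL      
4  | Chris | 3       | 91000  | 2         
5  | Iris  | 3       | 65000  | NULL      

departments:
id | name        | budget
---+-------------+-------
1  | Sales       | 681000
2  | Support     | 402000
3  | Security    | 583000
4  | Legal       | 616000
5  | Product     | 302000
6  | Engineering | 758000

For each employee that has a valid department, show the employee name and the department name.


INNER JOIN keeps only employees rows whose dept_id matches an id in departments. Walk through each employee:
  - employee 1 (Zoe): dept_id=5 -> matches Product
  - employee 2 (Carol): dept_id=2 -> matches Support
  - employee 3 (Ivan): dept_id=NULL, no match -> dropped
  - employee 4 (Chris): dept_id=3 -> matches Security
  - employee 5 (Iris): dept_id=3 -> matches Security
So 1 of 5 rows is dropped.

SQL:
SELECT a.name, b.name AS department
FROM employees a
INNER JOIN departments b ON a.dept_id = b.id

Result:
name  | department
------+-----------
Zoe   | Product   
Carol | Support   
Chris | Security  
Iris  | Security  
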